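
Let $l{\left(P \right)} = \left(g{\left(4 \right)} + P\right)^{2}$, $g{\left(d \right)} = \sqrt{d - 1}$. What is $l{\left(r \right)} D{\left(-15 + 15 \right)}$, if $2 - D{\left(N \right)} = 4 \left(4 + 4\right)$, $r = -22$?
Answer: $-14610 + 1320 \sqrt{3} \approx -12324.0$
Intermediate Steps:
$D{\left(N \right)} = -30$ ($D{\left(N \right)} = 2 - 4 \left(4 + 4\right) = 2 - 4 \cdot 8 = 2 - 32 = -30$)
$g{\left(d \right)} = \sqrt{-1 + d}$
$l{\left(P \right)} = \left(P + \sqrt{3}\right)^{2}$ ($l{\left(P \right)} = \left(\sqrt{-1 + 4} + P\right)^{2} = \left(\sqrt{3} + P\right)^{2} = \left(P + \sqrt{3}\right)^{2}$)
$l{\left(r \right)} D{\left(-15 + 15 \right)} = \left(-22 + \sqrt{3}\right)^{2} \left(-30\right) = - 30 \left(-22 + \sqrt{3}\right)^{2}$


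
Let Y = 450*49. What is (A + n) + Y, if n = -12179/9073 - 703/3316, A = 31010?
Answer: 1596320004197/30086068 ≈ 53058.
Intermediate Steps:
n = -46763883/30086068 (n = -12179*1/9073 - 703*1/3316 = -12179/9073 - 703/3316 = -46763883/30086068 ≈ -1.5543)
Y = 22050
(A + n) + Y = (31010 - 46763883/30086068) + 22050 = 932922204797/30086068 + 22050 = 1596320004197/30086068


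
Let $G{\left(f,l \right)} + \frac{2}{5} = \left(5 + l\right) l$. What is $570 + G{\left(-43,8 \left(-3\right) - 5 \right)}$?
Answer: $\frac{6328}{5} \approx 1265.6$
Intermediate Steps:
$G{\left(f,l \right)} = - \frac{2}{5} + l \left(5 + l\right)$ ($G{\left(f,l \right)} = - \frac{2}{5} + \left(5 + l\right) l = - \frac{2}{5} + l \left(5 + l\right)$)
$570 + G{\left(-43,8 \left(-3\right) - 5 \right)} = 570 + \left(- \frac{2}{5} + \left(8 \left(-3\right) - 5\right)^{2} + 5 \left(8 \left(-3\right) - 5\right)\right) = 570 + \left(- \frac{2}{5} + \left(-24 - 5\right)^{2} + 5 \left(-24 - 5\right)\right) = 570 + \left(- \frac{2}{5} + \left(-29\right)^{2} + 5 \left(-29\right)\right) = 570 - - \frac{3478}{5} = 570 + \frac{3478}{5} = \frac{6328}{5}$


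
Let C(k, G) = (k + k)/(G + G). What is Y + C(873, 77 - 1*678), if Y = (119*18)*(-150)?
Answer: -193102173/601 ≈ -3.2130e+5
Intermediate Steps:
C(k, G) = k/G (C(k, G) = (2*k)/((2*G)) = (2*k)*(1/(2*G)) = k/G)
Y = -321300 (Y = 2142*(-150) = -321300)
Y + C(873, 77 - 1*678) = -321300 + 873/(77 - 1*678) = -321300 + 873/(77 - 678) = -321300 + 873/(-601) = -321300 + 873*(-1/601) = -321300 - 873/601 = -193102173/601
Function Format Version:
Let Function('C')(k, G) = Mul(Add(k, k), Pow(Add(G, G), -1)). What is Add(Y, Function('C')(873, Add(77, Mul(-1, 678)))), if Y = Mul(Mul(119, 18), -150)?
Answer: Rational(-193102173, 601) ≈ -3.2130e+5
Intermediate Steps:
Function('C')(k, G) = Mul(k, Pow(G, -1)) (Function('C')(k, G) = Mul(Mul(2, k), Pow(Mul(2, G), -1)) = Mul(Mul(2, k), Mul(Rational(1, 2), Pow(G, -1))) = Mul(k, Pow(G, -1)))
Y = -321300 (Y = Mul(2142, -150) = -321300)
Add(Y, Function('C')(873, Add(77, Mul(-1, 678)))) = Add(-321300, Mul(873, Pow(Add(77, Mul(-1, 678)), -1))) = Add(-321300, Mul(873, Pow(Add(77, -678), -1))) = Add(-321300, Mul(873, Pow(-601, -1))) = Add(-321300, Mul(873, Rational(-1, 601))) = Add(-321300, Rational(-873, 601)) = Rational(-193102173, 601)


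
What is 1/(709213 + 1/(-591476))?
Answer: 591476/419482468387 ≈ 1.4100e-6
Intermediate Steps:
1/(709213 + 1/(-591476)) = 1/(709213 - 1/591476) = 1/(419482468387/591476) = 591476/419482468387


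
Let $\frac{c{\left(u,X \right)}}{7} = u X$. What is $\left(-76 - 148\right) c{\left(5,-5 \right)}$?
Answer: $39200$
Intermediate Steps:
$c{\left(u,X \right)} = 7 X u$ ($c{\left(u,X \right)} = 7 u X = 7 X u$)
$\left(-76 - 148\right) c{\left(5,-5 \right)} = \left(-76 - 148\right) 7 \left(-5\right) 5 = \left(-224\right) \left(-175\right) = 39200$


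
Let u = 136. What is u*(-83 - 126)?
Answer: -28424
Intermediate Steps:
u*(-83 - 126) = 136*(-83 - 126) = 136*(-209) = -28424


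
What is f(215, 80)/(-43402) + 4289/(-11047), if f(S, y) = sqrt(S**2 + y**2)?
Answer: -4289/11047 - 5*sqrt(2105)/43402 ≈ -0.39354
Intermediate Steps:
f(215, 80)/(-43402) + 4289/(-11047) = sqrt(215**2 + 80**2)/(-43402) + 4289/(-11047) = sqrt(46225 + 6400)*(-1/43402) + 4289*(-1/11047) = sqrt(52625)*(-1/43402) - 4289/11047 = (5*sqrt(2105))*(-1/43402) - 4289/11047 = -5*sqrt(2105)/43402 - 4289/11047 = -4289/11047 - 5*sqrt(2105)/43402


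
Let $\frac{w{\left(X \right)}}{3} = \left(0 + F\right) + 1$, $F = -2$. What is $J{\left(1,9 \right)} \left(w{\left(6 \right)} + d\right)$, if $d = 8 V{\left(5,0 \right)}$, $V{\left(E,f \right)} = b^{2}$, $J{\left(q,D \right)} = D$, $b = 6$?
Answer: $2565$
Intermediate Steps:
$V{\left(E,f \right)} = 36$ ($V{\left(E,f \right)} = 6^{2} = 36$)
$w{\left(X \right)} = -3$ ($w{\left(X \right)} = 3 \left(\left(0 - 2\right) + 1\right) = 3 \left(-2 + 1\right) = 3 \left(-1\right) = -3$)
$d = 288$ ($d = 8 \cdot 36 = 288$)
$J{\left(1,9 \right)} \left(w{\left(6 \right)} + d\right) = 9 \left(-3 + 288\right) = 9 \cdot 285 = 2565$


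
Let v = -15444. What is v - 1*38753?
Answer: -54197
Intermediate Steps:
v - 1*38753 = -15444 - 1*38753 = -15444 - 38753 = -54197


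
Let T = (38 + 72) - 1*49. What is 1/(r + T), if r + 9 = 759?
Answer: 1/811 ≈ 0.0012330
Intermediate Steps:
T = 61 (T = 110 - 49 = 61)
r = 750 (r = -9 + 759 = 750)
1/(r + T) = 1/(750 + 61) = 1/811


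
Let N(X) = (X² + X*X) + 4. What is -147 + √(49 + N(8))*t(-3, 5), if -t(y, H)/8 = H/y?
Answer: -147 + 40*√181/3 ≈ 32.382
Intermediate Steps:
N(X) = 4 + 2*X² (N(X) = (X² + X²) + 4 = 2*X² + 4 = 4 + 2*X²)
t(y, H) = -8*H/y
-147 + √(49 + N(8))*t(-3, 5) = -147 + √(49 + (4 + 2*8²))*(-8*5/(-3)) = -147 + √(49 + (4 + 2*64))*(-8*5*(-⅓)) = -147 + √(49 + (4 + 128))*(40/3) = -147 + √(49 + 132)*(40/3) = -147 + √181*(40/3) = -147 + 40*√181/3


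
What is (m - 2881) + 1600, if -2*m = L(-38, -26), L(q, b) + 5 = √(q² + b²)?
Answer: -2557/2 - √530 ≈ -1301.5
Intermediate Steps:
L(q, b) = -5 + √(b² + q²) (L(q, b) = -5 + √(q² + b²) = -5 + √(b² + q²))
m = 5/2 - √530 (m = -(-5 + √((-26)² + (-38)²))/2 = -(-5 + √(676 + 1444))/2 = -(-5 + √2120)/2 = -(-5 + 2*√530)/2 = 5/2 - √530 ≈ -20.522)
(m - 2881) + 1600 = ((5/2 - √530) - 2881) + 1600 = (-5757/2 - √530) + 1600 = -2557/2 - √530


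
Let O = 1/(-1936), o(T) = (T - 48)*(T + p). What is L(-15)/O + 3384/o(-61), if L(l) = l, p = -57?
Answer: 186757932/6431 ≈ 29040.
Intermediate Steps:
o(T) = (-57 + T)*(-48 + T) (o(T) = (T - 48)*(T - 57) = (-48 + T)*(-57 + T) = (-57 + T)*(-48 + T))
O = -1/1936 ≈ -0.00051653
L(-15)/O + 3384/o(-61) = -15/(-1/1936) + 3384/(2736 + (-61)**2 - 105*(-61)) = -15*(-1936) + 3384/(2736 + 3721 + 6405) = 29040 + 3384/12862 = 29040 + 3384*(1/12862) = 29040 + 1692/6431 = 186757932/6431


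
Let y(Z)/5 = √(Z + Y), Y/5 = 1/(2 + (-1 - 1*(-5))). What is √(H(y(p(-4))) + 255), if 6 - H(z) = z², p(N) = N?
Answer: √12246/6 ≈ 18.444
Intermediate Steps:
Y = ⅚ (Y = 5/(2 + (-1 - 1*(-5))) = 5/(2 + (-1 + 5)) = 5/(2 + 4) = 5/6 = 5*(⅙) = ⅚ ≈ 0.83333)
y(Z) = 5*√(⅚ + Z) (y(Z) = 5*√(Z + ⅚) = 5*√(⅚ + Z))
H(z) = 6 - z²
√(H(y(p(-4))) + 255) = √((6 - (5*√(30 + 36*(-4))/6)²) + 255) = √((6 - (5*√(30 - 144)/6)²) + 255) = √((6 - (5*√(-114)/6)²) + 255) = √((6 - (5*(I*√114)/6)²) + 255) = √((6 - (5*I*√114/6)²) + 255) = √((6 - 1*(-475/6)) + 255) = √((6 + 475/6) + 255) = √(511/6 + 255) = √(2041/6) = √12246/6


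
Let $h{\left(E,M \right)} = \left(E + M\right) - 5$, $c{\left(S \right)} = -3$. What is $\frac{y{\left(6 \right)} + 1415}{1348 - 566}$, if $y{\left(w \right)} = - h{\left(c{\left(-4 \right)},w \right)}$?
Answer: $\frac{1417}{782} \approx 1.812$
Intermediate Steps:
$h{\left(E,M \right)} = -5 + E + M$
$y{\left(w \right)} = 8 - w$ ($y{\left(w \right)} = - (-5 - 3 + w) = - (-8 + w) = 8 - w$)
$\frac{y{\left(6 \right)} + 1415}{1348 - 566} = \frac{\left(8 - 6\right) + 1415}{1348 - 566} = \frac{\left(8 - 6\right) + 1415}{782} = \frac{2 + 1415}{782} = \frac{1}{782} \cdot 1417 = \frac{1417}{782}$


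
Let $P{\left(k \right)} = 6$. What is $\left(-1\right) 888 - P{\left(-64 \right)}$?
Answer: $-894$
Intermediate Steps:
$\left(-1\right) 888 - P{\left(-64 \right)} = \left(-1\right) 888 - 6 = -888 - 6 = -894$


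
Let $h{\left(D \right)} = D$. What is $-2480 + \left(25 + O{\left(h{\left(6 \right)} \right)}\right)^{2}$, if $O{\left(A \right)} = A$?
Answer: $-1519$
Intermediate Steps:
$-2480 + \left(25 + O{\left(h{\left(6 \right)} \right)}\right)^{2} = -2480 + \left(25 + 6\right)^{2} = -2480 + 31^{2} = -2480 + 961 = -1519$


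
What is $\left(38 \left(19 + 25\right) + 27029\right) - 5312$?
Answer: $23389$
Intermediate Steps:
$\left(38 \left(19 + 25\right) + 27029\right) - 5312 = \left(38 \cdot 44 + 27029\right) - 5312 = \left(1672 + 27029\right) - 5312 = 28701 - 5312 = 23389$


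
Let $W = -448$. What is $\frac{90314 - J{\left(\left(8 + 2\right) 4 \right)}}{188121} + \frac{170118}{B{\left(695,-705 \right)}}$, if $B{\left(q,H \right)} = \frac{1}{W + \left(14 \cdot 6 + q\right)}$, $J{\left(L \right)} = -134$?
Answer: $\frac{10592916390466}{188121} \approx 5.6309 \cdot 10^{7}$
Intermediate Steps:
$B{\left(q,H \right)} = \frac{1}{-364 + q}$ ($B{\left(q,H \right)} = \frac{1}{-448 + \left(14 \cdot 6 + q\right)} = \frac{1}{-448 + \left(84 + q\right)} = \frac{1}{-364 + q}$)
$\frac{90314 - J{\left(\left(8 + 2\right) 4 \right)}}{188121} + \frac{170118}{B{\left(695,-705 \right)}} = \frac{90314 - -134}{188121} + \frac{170118}{\frac{1}{-364 + 695}} = \left(90314 + 134\right) \frac{1}{188121} + \frac{170118}{\frac{1}{331}} = 90448 \cdot \frac{1}{188121} + 170118 \frac{1}{\frac{1}{331}} = \frac{90448}{188121} + 170118 \cdot 331 = \frac{90448}{188121} + 56309058 = \frac{10592916390466}{188121}$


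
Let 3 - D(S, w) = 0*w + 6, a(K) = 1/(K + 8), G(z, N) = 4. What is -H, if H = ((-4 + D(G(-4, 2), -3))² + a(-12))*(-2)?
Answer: 195/2 ≈ 97.500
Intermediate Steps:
a(K) = 1/(8 + K)
D(S, w) = -3 (D(S, w) = 3 - (0*w + 6) = 3 - (0 + 6) = 3 - 1*6 = 3 - 6 = -3)
H = -195/2 (H = ((-4 - 3)² + 1/(8 - 12))*(-2) = ((-7)² + 1/(-4))*(-2) = (49 - ¼)*(-2) = (195/4)*(-2) = -195/2 ≈ -97.500)
-H = -1*(-195/2) = 195/2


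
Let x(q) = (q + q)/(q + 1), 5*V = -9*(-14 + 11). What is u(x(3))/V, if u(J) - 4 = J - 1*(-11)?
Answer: 55/18 ≈ 3.0556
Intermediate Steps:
V = 27/5 (V = (-9*(-14 + 11))/5 = (-9*(-3))/5 = (1/5)*27 = 27/5 ≈ 5.4000)
x(q) = 2*q/(1 + q) (x(q) = (2*q)/(1 + q) = 2*q/(1 + q))
u(J) = 15 + J (u(J) = 4 + (J - 1*(-11)) = 4 + (J + 11) = 4 + (11 + J) = 15 + J)
u(x(3))/V = (15 + 2*3/(1 + 3))/(27/5) = (15 + 2*3/4)*(5/27) = (15 + 2*3*(1/4))*(5/27) = (15 + 3/2)*(5/27) = (33/2)*(5/27) = 55/18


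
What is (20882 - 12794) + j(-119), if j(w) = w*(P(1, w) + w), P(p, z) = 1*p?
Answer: 22130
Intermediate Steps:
P(p, z) = p
j(w) = w*(1 + w)
(20882 - 12794) + j(-119) = (20882 - 12794) - 119*(1 - 119) = 8088 - 119*(-118) = 8088 + 14042 = 22130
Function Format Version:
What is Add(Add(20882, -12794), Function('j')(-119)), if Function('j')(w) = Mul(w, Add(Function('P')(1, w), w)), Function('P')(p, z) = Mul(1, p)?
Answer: 22130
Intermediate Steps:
Function('P')(p, z) = p
Function('j')(w) = Mul(w, Add(1, w))
Add(Add(20882, -12794), Function('j')(-119)) = Add(Add(20882, -12794), Mul(-119, Add(1, -119))) = Add(8088, Mul(-119, -118)) = Add(8088, 14042) = 22130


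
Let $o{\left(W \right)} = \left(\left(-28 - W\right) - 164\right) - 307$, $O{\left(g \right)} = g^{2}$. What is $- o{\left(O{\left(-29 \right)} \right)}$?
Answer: $1340$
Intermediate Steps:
$o{\left(W \right)} = -499 - W$ ($o{\left(W \right)} = \left(-192 - W\right) - 307 = -499 - W$)
$- o{\left(O{\left(-29 \right)} \right)} = - (-499 - \left(-29\right)^{2}) = - (-499 - 841) = \left(-1\right) \left(-1340\right) = 1340$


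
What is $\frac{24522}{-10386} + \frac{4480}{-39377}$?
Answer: $- \frac{168688679}{68161587} \approx -2.4748$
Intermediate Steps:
$\frac{24522}{-10386} + \frac{4480}{-39377} = 24522 \left(- \frac{1}{10386}\right) + 4480 \left(- \frac{1}{39377}\right) = - \frac{4087}{1731} - \frac{4480}{39377} = - \frac{168688679}{68161587}$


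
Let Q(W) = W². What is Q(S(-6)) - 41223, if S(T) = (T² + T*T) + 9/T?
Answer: -145011/4 ≈ -36253.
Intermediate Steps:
S(T) = 2*T² + 9/T (S(T) = (T² + T²) + 9/T = 2*T² + 9/T)
Q(S(-6)) - 41223 = ((9 + 2*(-6)³)/(-6))² - 41223 = (-(9 + 2*(-216))/6)² - 41223 = (-(9 - 432)/6)² - 41223 = (-⅙*(-423))² - 41223 = (141/2)² - 41223 = 19881/4 - 41223 = -145011/4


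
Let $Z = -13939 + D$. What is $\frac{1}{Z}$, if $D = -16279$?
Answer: $- \frac{1}{30218} \approx -3.3093 \cdot 10^{-5}$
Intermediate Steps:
$Z = -30218$ ($Z = -13939 - 16279 = -30218$)
$\frac{1}{Z} = \frac{1}{-30218} = - \frac{1}{30218}$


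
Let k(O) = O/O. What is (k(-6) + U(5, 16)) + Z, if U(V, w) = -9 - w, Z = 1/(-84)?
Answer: -2017/84 ≈ -24.012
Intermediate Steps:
k(O) = 1
Z = -1/84 ≈ -0.011905
(k(-6) + U(5, 16)) + Z = (1 + (-9 - 1*16)) - 1/84 = (1 + (-9 - 16)) - 1/84 = (1 - 25) - 1/84 = -24 - 1/84 = -2017/84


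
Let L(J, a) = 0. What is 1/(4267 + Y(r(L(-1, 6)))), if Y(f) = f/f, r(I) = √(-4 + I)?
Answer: 1/4268 ≈ 0.00023430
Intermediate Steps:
Y(f) = 1
1/(4267 + Y(r(L(-1, 6)))) = 1/(4267 + 1) = 1/4268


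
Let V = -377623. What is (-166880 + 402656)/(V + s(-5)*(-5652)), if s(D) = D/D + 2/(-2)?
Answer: -235776/377623 ≈ -0.62437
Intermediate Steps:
s(D) = 0 (s(D) = 1 + 2*(-1/2) = 1 - 1 = 0)
(-166880 + 402656)/(V + s(-5)*(-5652)) = (-166880 + 402656)/(-377623 + 0*(-5652)) = 235776/(-377623 + 0) = 235776/(-377623) = 235776*(-1/377623) = -235776/377623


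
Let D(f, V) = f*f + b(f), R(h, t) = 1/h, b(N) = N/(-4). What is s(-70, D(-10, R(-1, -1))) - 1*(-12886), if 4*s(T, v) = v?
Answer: 103293/8 ≈ 12912.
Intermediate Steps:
b(N) = -N/4 (b(N) = N*(-¼) = -N/4)
D(f, V) = f² - f/4 (D(f, V) = f*f - f/4 = f² - f/4)
s(T, v) = v/4
s(-70, D(-10, R(-1, -1))) - 1*(-12886) = (-10*(-¼ - 10))/4 - 1*(-12886) = (-10*(-41/4))/4 + 12886 = (¼)*(205/2) + 12886 = 205/8 + 12886 = 103293/8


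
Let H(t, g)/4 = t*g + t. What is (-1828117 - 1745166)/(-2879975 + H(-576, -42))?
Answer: 3573283/2785511 ≈ 1.2828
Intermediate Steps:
H(t, g) = 4*t + 4*g*t (H(t, g) = 4*(t*g + t) = 4*(g*t + t) = 4*(t + g*t) = 4*t + 4*g*t)
(-1828117 - 1745166)/(-2879975 + H(-576, -42)) = (-1828117 - 1745166)/(-2879975 + 4*(-576)*(1 - 42)) = -3573283/(-2879975 + 4*(-576)*(-41)) = -3573283/(-2879975 + 94464) = -3573283/(-2785511) = -3573283*(-1/2785511) = 3573283/2785511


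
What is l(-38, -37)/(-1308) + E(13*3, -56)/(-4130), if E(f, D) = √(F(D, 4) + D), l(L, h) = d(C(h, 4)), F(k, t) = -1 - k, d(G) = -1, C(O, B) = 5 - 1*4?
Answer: 1/1308 - I/4130 ≈ 0.00076453 - 0.00024213*I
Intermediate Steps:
C(O, B) = 1 (C(O, B) = 5 - 4 = 1)
l(L, h) = -1
E(f, D) = I (E(f, D) = √((-1 - D) + D) = √(-1) = I)
l(-38, -37)/(-1308) + E(13*3, -56)/(-4130) = -1/(-1308) + I/(-4130) = -1*(-1/1308) + I*(-1/4130) = 1/1308 - I/4130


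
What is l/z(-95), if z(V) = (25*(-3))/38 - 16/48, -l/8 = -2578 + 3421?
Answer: 768816/263 ≈ 2923.3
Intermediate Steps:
l = -6744 (l = -8*(-2578 + 3421) = -8*843 = -6744)
z(V) = -263/114 (z(V) = -75*1/38 - 16*1/48 = -75/38 - ⅓ = -263/114)
l/z(-95) = -6744/(-263/114) = -6744*(-114/263) = 768816/263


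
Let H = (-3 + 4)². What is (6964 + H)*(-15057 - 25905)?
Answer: -285300330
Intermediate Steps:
H = 1 (H = 1² = 1)
(6964 + H)*(-15057 - 25905) = (6964 + 1)*(-15057 - 25905) = 6965*(-40962) = -285300330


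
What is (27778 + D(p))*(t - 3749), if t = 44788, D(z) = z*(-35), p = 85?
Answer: 1017890317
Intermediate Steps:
D(z) = -35*z
(27778 + D(p))*(t - 3749) = (27778 - 35*85)*(44788 - 3749) = (27778 - 2975)*41039 = 24803*41039 = 1017890317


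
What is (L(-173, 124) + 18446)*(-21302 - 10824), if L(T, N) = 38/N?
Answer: -18370787273/31 ≈ -5.9261e+8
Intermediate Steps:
(L(-173, 124) + 18446)*(-21302 - 10824) = (38/124 + 18446)*(-21302 - 10824) = (38*(1/124) + 18446)*(-32126) = (19/62 + 18446)*(-32126) = (1143671/62)*(-32126) = -18370787273/31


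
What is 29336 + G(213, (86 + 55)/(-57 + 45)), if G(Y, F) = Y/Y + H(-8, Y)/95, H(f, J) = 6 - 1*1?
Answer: 557404/19 ≈ 29337.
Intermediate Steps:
H(f, J) = 5 (H(f, J) = 6 - 1 = 5)
G(Y, F) = 20/19 (G(Y, F) = Y/Y + 5/95 = 1 + 5*(1/95) = 1 + 1/19 = 20/19)
29336 + G(213, (86 + 55)/(-57 + 45)) = 29336 + 20/19 = 557404/19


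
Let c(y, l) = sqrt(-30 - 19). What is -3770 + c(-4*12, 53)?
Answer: -3770 + 7*I ≈ -3770.0 + 7.0*I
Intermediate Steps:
c(y, l) = 7*I (c(y, l) = sqrt(-49) = 7*I)
-3770 + c(-4*12, 53) = -3770 + 7*I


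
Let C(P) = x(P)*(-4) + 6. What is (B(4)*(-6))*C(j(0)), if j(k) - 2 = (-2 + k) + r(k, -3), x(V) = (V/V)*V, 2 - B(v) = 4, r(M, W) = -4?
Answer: 264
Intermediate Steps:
B(v) = -2 (B(v) = 2 - 1*4 = 2 - 4 = -2)
x(V) = V (x(V) = 1*V = V)
j(k) = -4 + k (j(k) = 2 + ((-2 + k) - 4) = 2 + (-6 + k) = -4 + k)
C(P) = 6 - 4*P (C(P) = P*(-4) + 6 = -4*P + 6 = 6 - 4*P)
(B(4)*(-6))*C(j(0)) = (-2*(-6))*(6 - 4*(-4 + 0)) = 12*(6 - 4*(-4)) = 12*(6 + 16) = 12*22 = 264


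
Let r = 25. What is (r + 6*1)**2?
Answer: 961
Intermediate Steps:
(r + 6*1)**2 = (25 + 6*1)**2 = (25 + 6)**2 = 31**2 = 961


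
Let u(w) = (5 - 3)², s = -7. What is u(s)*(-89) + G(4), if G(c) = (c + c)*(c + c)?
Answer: -292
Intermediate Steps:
u(w) = 4 (u(w) = 2² = 4)
G(c) = 4*c² (G(c) = (2*c)*(2*c) = 4*c²)
u(s)*(-89) + G(4) = 4*(-89) + 4*4² = -356 + 4*16 = -356 + 64 = -292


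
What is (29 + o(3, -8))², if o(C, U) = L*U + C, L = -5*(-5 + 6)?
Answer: 5184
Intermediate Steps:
L = -5 (L = -5*1 = -5)
o(C, U) = C - 5*U (o(C, U) = -5*U + C = C - 5*U)
(29 + o(3, -8))² = (29 + (3 - 5*(-8)))² = (29 + (3 + 40))² = (29 + 43)² = 72² = 5184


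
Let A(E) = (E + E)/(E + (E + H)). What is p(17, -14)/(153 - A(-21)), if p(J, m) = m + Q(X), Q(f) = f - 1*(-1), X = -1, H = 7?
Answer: -70/759 ≈ -0.092227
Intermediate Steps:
A(E) = 2*E/(7 + 2*E) (A(E) = (E + E)/(E + (E + 7)) = (2*E)/(E + (7 + E)) = (2*E)/(7 + 2*E) = 2*E/(7 + 2*E))
Q(f) = 1 + f (Q(f) = f + 1 = 1 + f)
p(J, m) = m (p(J, m) = m + (1 - 1) = m + 0 = m)
p(17, -14)/(153 - A(-21)) = -14/(153 - 2*(-21)/(7 + 2*(-21))) = -14/(153 - 2*(-21)/(7 - 42)) = -14/(153 - 2*(-21)/(-35)) = -14/(153 - 2*(-21)*(-1)/35) = -14/(153 - 1*6/5) = -14/(153 - 6/5) = -14/759/5 = -14*5/759 = -70/759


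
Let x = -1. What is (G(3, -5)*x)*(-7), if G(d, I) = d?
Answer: 21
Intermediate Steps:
(G(3, -5)*x)*(-7) = (3*(-1))*(-7) = -3*(-7) = 21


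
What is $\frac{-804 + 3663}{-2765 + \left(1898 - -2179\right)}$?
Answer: $\frac{2859}{1312} \approx 2.1791$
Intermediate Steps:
$\frac{-804 + 3663}{-2765 + \left(1898 - -2179\right)} = \frac{2859}{-2765 + \left(1898 + 2179\right)} = \frac{2859}{-2765 + 4077} = \frac{2859}{1312}$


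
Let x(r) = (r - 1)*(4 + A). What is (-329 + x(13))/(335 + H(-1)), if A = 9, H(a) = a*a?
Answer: -173/336 ≈ -0.51488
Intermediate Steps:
H(a) = a**2
x(r) = -13 + 13*r (x(r) = (r - 1)*(4 + 9) = (-1 + r)*13 = -13 + 13*r)
(-329 + x(13))/(335 + H(-1)) = (-329 + (-13 + 13*13))/(335 + (-1)**2) = (-329 + (-13 + 169))/(335 + 1) = (-329 + 156)/336 = -173*1/336 = -173/336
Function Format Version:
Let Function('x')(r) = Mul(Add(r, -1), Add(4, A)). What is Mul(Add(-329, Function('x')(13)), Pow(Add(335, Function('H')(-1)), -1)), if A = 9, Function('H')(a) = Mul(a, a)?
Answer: Rational(-173, 336) ≈ -0.51488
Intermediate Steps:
Function('H')(a) = Pow(a, 2)
Function('x')(r) = Add(-13, Mul(13, r)) (Function('x')(r) = Mul(Add(r, -1), Add(4, 9)) = Mul(Add(-1, r), 13) = Add(-13, Mul(13, r)))
Mul(Add(-329, Function('x')(13)), Pow(Add(335, Function('H')(-1)), -1)) = Mul(Add(-329, Add(-13, Mul(13, 13))), Pow(Add(335, Pow(-1, 2)), -1)) = Mul(Add(-329, Add(-13, 169)), Pow(Add(335, 1), -1)) = Mul(Add(-329, 156), Pow(336, -1)) = Mul(-173, Rational(1, 336)) = Rational(-173, 336)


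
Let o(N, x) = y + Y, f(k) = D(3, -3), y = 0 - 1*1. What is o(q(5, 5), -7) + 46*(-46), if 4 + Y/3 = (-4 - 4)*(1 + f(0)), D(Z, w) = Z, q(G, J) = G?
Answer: -2225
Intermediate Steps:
y = -1 (y = 0 - 1 = -1)
f(k) = 3
Y = -108 (Y = -12 + 3*((-4 - 4)*(1 + 3)) = -12 + 3*(-8*4) = -12 + 3*(-32) = -12 - 96 = -108)
o(N, x) = -109 (o(N, x) = -1 - 108 = -109)
o(q(5, 5), -7) + 46*(-46) = -109 + 46*(-46) = -109 - 2116 = -2225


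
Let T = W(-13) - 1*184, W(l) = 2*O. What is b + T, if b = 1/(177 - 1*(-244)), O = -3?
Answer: -79989/421 ≈ -190.00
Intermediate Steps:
W(l) = -6 (W(l) = 2*(-3) = -6)
b = 1/421 (b = 1/(177 + 244) = 1/421 ≈ 0.0023753)
T = -190 (T = -6 - 1*184 = -6 - 184 = -190)
b + T = 1/421 - 190 = -79989/421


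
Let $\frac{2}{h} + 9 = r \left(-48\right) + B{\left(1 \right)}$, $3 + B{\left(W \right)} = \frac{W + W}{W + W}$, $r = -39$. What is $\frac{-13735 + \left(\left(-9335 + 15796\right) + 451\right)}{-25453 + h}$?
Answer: $\frac{12697603}{47368031} \approx 0.26806$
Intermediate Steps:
$B{\left(W \right)} = -2$ ($B{\left(W \right)} = -3 + \frac{W + W}{W + W} = -3 + \frac{2 W}{2 W} = -3 + 2 W \frac{1}{2 W} = -3 + 1 = -2$)
$h = \frac{2}{1861}$ ($h = \frac{2}{-9 - -1870} = \frac{2}{-9 + \left(1872 - 2\right)} = \frac{2}{-9 + 1870} = \frac{2}{1861} \approx 0.0010747$)
$\frac{-13735 + \left(\left(-9335 + 15796\right) + 451\right)}{-25453 + h} = \frac{-13735 + \left(\left(-9335 + 15796\right) + 451\right)}{-25453 + \frac{2}{1861}} = \frac{-13735 + \left(6461 + 451\right)}{- \frac{47368031}{1861}} = \left(-13735 + 6912\right) \left(- \frac{1861}{47368031}\right) = \left(-6823\right) \left(- \frac{1861}{47368031}\right) = \frac{12697603}{47368031}$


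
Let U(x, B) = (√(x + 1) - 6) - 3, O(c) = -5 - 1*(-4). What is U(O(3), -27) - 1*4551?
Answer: -4560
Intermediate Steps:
O(c) = -1 (O(c) = -5 + 4 = -1)
U(x, B) = -9 + √(1 + x) (U(x, B) = (√(1 + x) - 6) - 3 = (-6 + √(1 + x)) - 3 = -9 + √(1 + x))
U(O(3), -27) - 1*4551 = (-9 + √(1 - 1)) - 1*4551 = (-9 + √0) - 4551 = (-9 + 0) - 4551 = -9 - 4551 = -4560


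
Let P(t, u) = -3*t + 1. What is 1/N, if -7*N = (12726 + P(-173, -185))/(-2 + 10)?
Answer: -28/6623 ≈ -0.0042277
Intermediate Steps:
P(t, u) = 1 - 3*t
N = -6623/28 (N = -(12726 + (1 - 3*(-173)))/(7*(-2 + 10)) = -(12726 + (1 + 519))/(7*8) = -(12726 + 520)/56 = -13246/56 = -1/7*6623/4 = -6623/28 ≈ -236.54)
1/N = 1/(-6623/28) = -28/6623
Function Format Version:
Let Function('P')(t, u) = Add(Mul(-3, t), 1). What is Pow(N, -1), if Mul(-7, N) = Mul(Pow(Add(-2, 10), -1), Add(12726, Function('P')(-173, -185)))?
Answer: Rational(-28, 6623) ≈ -0.0042277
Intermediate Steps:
Function('P')(t, u) = Add(1, Mul(-3, t))
N = Rational(-6623, 28) (N = Mul(Rational(-1, 7), Mul(Pow(Add(-2, 10), -1), Add(12726, Add(1, Mul(-3, -173))))) = Mul(Rational(-1, 7), Mul(Pow(8, -1), Add(12726, Add(1, 519)))) = Mul(Rational(-1, 7), Mul(Rational(1, 8), Add(12726, 520))) = Mul(Rational(-1, 7), Mul(Rational(1, 8), 13246)) = Mul(Rational(-1, 7), Rational(6623, 4)) = Rational(-6623, 28) ≈ -236.54)
Pow(N, -1) = Pow(Rational(-6623, 28), -1) = Rational(-28, 6623)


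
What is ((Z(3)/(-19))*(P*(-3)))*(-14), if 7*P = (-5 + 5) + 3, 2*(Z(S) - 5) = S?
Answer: -117/19 ≈ -6.1579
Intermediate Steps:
Z(S) = 5 + S/2
P = 3/7 (P = ((-5 + 5) + 3)/7 = (0 + 3)/7 = (⅐)*3 = 3/7 ≈ 0.42857)
((Z(3)/(-19))*(P*(-3)))*(-14) = (((5 + (½)*3)/(-19))*((3/7)*(-3)))*(-14) = (((5 + 3/2)*(-1/19))*(-9/7))*(-14) = (((13/2)*(-1/19))*(-9/7))*(-14) = -13/38*(-9/7)*(-14) = (117/266)*(-14) = -117/19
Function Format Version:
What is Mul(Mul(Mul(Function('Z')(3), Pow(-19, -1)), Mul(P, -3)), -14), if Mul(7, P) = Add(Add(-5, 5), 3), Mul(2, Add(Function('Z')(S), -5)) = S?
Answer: Rational(-117, 19) ≈ -6.1579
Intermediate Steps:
Function('Z')(S) = Add(5, Mul(Rational(1, 2), S))
P = Rational(3, 7) (P = Mul(Rational(1, 7), Add(Add(-5, 5), 3)) = Mul(Rational(1, 7), Add(0, 3)) = Mul(Rational(1, 7), 3) = Rational(3, 7) ≈ 0.42857)
Mul(Mul(Mul(Function('Z')(3), Pow(-19, -1)), Mul(P, -3)), -14) = Mul(Mul(Mul(Add(5, Mul(Rational(1, 2), 3)), Pow(-19, -1)), Mul(Rational(3, 7), -3)), -14) = Mul(Mul(Mul(Add(5, Rational(3, 2)), Rational(-1, 19)), Rational(-9, 7)), -14) = Mul(Mul(Mul(Rational(13, 2), Rational(-1, 19)), Rational(-9, 7)), -14) = Mul(Mul(Rational(-13, 38), Rational(-9, 7)), -14) = Mul(Rational(117, 266), -14) = Rational(-117, 19)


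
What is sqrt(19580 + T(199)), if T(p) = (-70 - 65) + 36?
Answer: 11*sqrt(161) ≈ 139.57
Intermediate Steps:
T(p) = -99 (T(p) = -135 + 36 = -99)
sqrt(19580 + T(199)) = sqrt(19580 - 99) = sqrt(19481) = 11*sqrt(161)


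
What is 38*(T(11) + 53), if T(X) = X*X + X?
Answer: 7030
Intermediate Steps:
T(X) = X + X² (T(X) = X² + X = X + X²)
38*(T(11) + 53) = 38*(11*(1 + 11) + 53) = 38*(11*12 + 53) = 38*(132 + 53) = 38*185 = 7030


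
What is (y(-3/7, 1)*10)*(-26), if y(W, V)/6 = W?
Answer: 4680/7 ≈ 668.57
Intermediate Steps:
y(W, V) = 6*W
(y(-3/7, 1)*10)*(-26) = ((6*(-3/7))*10)*(-26) = -18/7*10*(-26) = -180/7*(-26) = 4680/7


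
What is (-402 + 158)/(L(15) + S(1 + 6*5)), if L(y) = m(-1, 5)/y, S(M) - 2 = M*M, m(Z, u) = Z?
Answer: -915/3611 ≈ -0.25339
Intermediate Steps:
S(M) = 2 + M² (S(M) = 2 + M*M = 2 + M²)
L(y) = -1/y
(-402 + 158)/(L(15) + S(1 + 6*5)) = (-402 + 158)/(-1/15 + (2 + (1 + 6*5)²)) = -244/(-1*1/15 + (2 + (1 + 30)²)) = -244/(-1/15 + (2 + 31²)) = -244/(-1/15 + (2 + 961)) = -244/(-1/15 + 963) = -244/14444/15 = -244*15/14444 = -915/3611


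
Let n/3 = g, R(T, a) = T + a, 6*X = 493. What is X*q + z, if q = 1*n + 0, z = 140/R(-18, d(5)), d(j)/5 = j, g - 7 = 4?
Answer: 5463/2 ≈ 2731.5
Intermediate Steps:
g = 11 (g = 7 + 4 = 11)
d(j) = 5*j
X = 493/6 (X = (⅙)*493 = 493/6 ≈ 82.167)
n = 33 (n = 3*11 = 33)
z = 20 (z = 140/(-18 + 5*5) = 140/(-18 + 25) = 140/7 = 140*(⅐) = 20)
q = 33 (q = 1*33 + 0 = 33 + 0 = 33)
X*q + z = (493/6)*33 + 20 = 5423/2 + 20 = 5463/2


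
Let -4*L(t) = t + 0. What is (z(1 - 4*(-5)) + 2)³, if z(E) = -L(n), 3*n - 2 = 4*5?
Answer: 12167/216 ≈ 56.329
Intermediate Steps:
n = 22/3 (n = ⅔ + (4*5)/3 = ⅔ + (⅓)*20 = ⅔ + 20/3 = 22/3 ≈ 7.3333)
L(t) = -t/4 (L(t) = -(t + 0)/4 = -t/4)
z(E) = 11/6 (z(E) = -(-1)*22/(4*3) = -1*(-11/6) = 11/6)
(z(1 - 4*(-5)) + 2)³ = (11/6 + 2)³ = (23/6)³ = 12167/216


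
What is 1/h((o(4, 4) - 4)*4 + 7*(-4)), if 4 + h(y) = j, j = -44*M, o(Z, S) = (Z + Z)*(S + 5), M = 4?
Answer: -1/180 ≈ -0.0055556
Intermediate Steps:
o(Z, S) = 2*Z*(5 + S) (o(Z, S) = (2*Z)*(5 + S) = 2*Z*(5 + S))
j = -176 (j = -44*4 = -176)
h(y) = -180 (h(y) = -4 - 176 = -180)
1/h((o(4, 4) - 4)*4 + 7*(-4)) = 1/(-180) = -1/180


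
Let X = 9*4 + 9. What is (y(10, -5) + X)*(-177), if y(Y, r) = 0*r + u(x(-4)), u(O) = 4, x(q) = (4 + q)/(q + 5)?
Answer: -8673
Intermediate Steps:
X = 45 (X = 36 + 9 = 45)
x(q) = (4 + q)/(5 + q)
y(Y, r) = 4 (y(Y, r) = 0*r + 4 = 0 + 4 = 4)
(y(10, -5) + X)*(-177) = (4 + 45)*(-177) = 49*(-177) = -8673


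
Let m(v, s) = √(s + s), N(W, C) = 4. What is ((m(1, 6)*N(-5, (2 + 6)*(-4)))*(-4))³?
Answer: -98304*√3 ≈ -1.7027e+5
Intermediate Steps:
m(v, s) = √2*√s (m(v, s) = √(2*s) = √2*√s)
((m(1, 6)*N(-5, (2 + 6)*(-4)))*(-4))³ = (((√2*√6)*4)*(-4))³ = (((2*√3)*4)*(-4))³ = ((8*√3)*(-4))³ = (-32*√3)³ = -98304*√3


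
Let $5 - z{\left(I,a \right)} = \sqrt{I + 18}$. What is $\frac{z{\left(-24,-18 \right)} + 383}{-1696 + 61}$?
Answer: $- \frac{388}{1635} + \frac{i \sqrt{6}}{1635} \approx -0.23731 + 0.0014982 i$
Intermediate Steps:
$z{\left(I,a \right)} = 5 - \sqrt{18 + I}$ ($z{\left(I,a \right)} = 5 - \sqrt{I + 18} = 5 - \sqrt{18 + I}$)
$\frac{z{\left(-24,-18 \right)} + 383}{-1696 + 61} = \frac{\left(5 - \sqrt{18 - 24}\right) + 383}{-1696 + 61} = \frac{\left(5 - \sqrt{-6}\right) + 383}{-1635} = \left(\left(5 - i \sqrt{6}\right) + 383\right) \left(- \frac{1}{1635}\right) = \left(388 - i \sqrt{6}\right) \left(- \frac{1}{1635}\right) = - \frac{388}{1635} + \frac{i \sqrt{6}}{1635}$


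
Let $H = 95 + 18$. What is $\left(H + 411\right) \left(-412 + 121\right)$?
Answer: $-152484$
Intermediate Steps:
$H = 113$
$\left(H + 411\right) \left(-412 + 121\right) = \left(113 + 411\right) \left(-412 + 121\right) = 524 \left(-291\right) = -152484$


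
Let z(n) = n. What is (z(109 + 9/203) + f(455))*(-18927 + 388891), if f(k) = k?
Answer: 6051606852/29 ≈ 2.0868e+8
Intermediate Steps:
(z(109 + 9/203) + f(455))*(-18927 + 388891) = ((109 + 9/203) + 455)*(-18927 + 388891) = ((109 + 9*(1/203)) + 455)*369964 = ((109 + 9/203) + 455)*369964 = (22136/203 + 455)*369964 = (114501/203)*369964 = 6051606852/29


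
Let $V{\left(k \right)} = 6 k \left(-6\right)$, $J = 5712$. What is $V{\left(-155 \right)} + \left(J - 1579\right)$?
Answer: $9713$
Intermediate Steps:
$V{\left(k \right)} = - 36 k$
$V{\left(-155 \right)} + \left(J - 1579\right) = \left(-36\right) \left(-155\right) + \left(5712 - 1579\right) = 5580 + 4133 = 9713$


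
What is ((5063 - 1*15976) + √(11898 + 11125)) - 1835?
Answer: -12748 + √23023 ≈ -12596.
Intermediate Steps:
((5063 - 1*15976) + √(11898 + 11125)) - 1835 = ((5063 - 15976) + √23023) - 1835 = (-10913 + √23023) - 1835 = -12748 + √23023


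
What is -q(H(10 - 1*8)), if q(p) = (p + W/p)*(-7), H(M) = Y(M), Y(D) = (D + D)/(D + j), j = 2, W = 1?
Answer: 14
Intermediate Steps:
Y(D) = 2*D/(2 + D) (Y(D) = (D + D)/(D + 2) = (2*D)/(2 + D) = 2*D/(2 + D))
H(M) = 2*M/(2 + M)
q(p) = -7*p - 7/p (q(p) = (p + 1/p)*(-7) = -7*p - 7/p)
-q(H(10 - 1*8)) = -(-14*(10 - 1*8)/(2 + (10 - 1*8)) - 7*(2 + (10 - 1*8))/(2*(10 - 1*8))) = -(-14*(10 - 8)/(2 + (10 - 8)) - 7*(2 + (10 - 8))/(2*(10 - 8))) = -(-14*2/(2 + 2) - 7/1) = -(-14*2/4 - 7/1) = -(-7*1 - 7/1) = -(-7 - 7*1) = -(-7 - 7) = -1*(-14) = 14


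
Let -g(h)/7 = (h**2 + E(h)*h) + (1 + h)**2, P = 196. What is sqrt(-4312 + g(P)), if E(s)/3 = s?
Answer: I*sqrt(1351623) ≈ 1162.6*I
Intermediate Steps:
E(s) = 3*s
g(h) = -28*h**2 - 7*(1 + h)**2 (g(h) = -7*((h**2 + (3*h)*h) + (1 + h)**2) = -7*((h**2 + 3*h**2) + (1 + h)**2) = -7*(4*h**2 + (1 + h)**2) = -7*((1 + h)**2 + 4*h**2) = -28*h**2 - 7*(1 + h)**2)
sqrt(-4312 + g(P)) = sqrt(-4312 + (-7 - 35*196**2 - 14*196)) = sqrt(-4312 + (-7 - 35*38416 - 2744)) = sqrt(-4312 + (-7 - 1344560 - 2744)) = sqrt(-4312 - 1347311) = sqrt(-1351623) = I*sqrt(1351623)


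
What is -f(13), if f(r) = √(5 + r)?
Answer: -3*√2 ≈ -4.2426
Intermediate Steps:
-f(13) = -√(5 + 13) = -√18 = -3*√2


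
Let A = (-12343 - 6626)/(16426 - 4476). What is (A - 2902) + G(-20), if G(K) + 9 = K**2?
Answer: -30025419/11950 ≈ -2512.6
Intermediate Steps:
G(K) = -9 + K**2
A = -18969/11950 ≈ -1.5874
(A - 2902) + G(-20) = (-18969/11950 - 2902) + (-9 + (-20)**2) = -34697869/11950 + (-9 + 400) = -34697869/11950 + 391 = -30025419/11950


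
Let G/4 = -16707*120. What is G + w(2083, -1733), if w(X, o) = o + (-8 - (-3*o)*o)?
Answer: 988766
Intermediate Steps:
w(X, o) = -8 + o + 3*o**2 (w(X, o) = o + (-8 - (-3)*o**2) = o + (-8 + 3*o**2) = -8 + o + 3*o**2)
G = -8019360 (G = 4*(-16707*120) = 4*(-2004840) = -8019360)
G + w(2083, -1733) = -8019360 + (-8 - 1733 + 3*(-1733)**2) = -8019360 + (-8 - 1733 + 3*3003289) = -8019360 + (-8 - 1733 + 9009867) = -8019360 + 9008126 = 988766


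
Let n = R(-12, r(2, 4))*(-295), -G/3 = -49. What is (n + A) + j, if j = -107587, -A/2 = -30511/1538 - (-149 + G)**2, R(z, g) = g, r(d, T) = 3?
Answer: -83378305/769 ≈ -1.0842e+5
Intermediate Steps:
G = 147 (G = -3*(-49) = 147)
A = 36663/769 (A = -2*(-30511/1538 - (-149 + 147)**2) = -2*(-30511*1/1538 - 1*(-2)**2) = -2*(-30511/1538 - 1*4) = -2*(-30511/1538 - 4) = -2*(-36663/1538) = 36663/769 ≈ 47.676)
n = -885 (n = 3*(-295) = -885)
(n + A) + j = (-885 + 36663/769) - 107587 = -643902/769 - 107587 = -83378305/769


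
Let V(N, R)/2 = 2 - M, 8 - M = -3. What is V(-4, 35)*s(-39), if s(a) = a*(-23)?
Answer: -16146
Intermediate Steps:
M = 11 (M = 8 - 1*(-3) = 8 + 3 = 11)
s(a) = -23*a
V(N, R) = -18 (V(N, R) = 2*(2 - 1*11) = 2*(2 - 11) = 2*(-9) = -18)
V(-4, 35)*s(-39) = -(-414)*(-39) = -18*897 = -16146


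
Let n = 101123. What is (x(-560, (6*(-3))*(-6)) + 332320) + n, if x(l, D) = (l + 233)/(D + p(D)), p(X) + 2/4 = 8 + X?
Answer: 64582789/149 ≈ 4.3344e+5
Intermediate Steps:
p(X) = 15/2 + X (p(X) = -½ + (8 + X) = 15/2 + X)
x(l, D) = (233 + l)/(15/2 + 2*D) (x(l, D) = (l + 233)/(D + (15/2 + D)) = (233 + l)/(15/2 + 2*D))
(x(-560, (6*(-3))*(-6)) + 332320) + n = (2*(233 - 560)/(15 + 4*((6*(-3))*(-6))) + 332320) + 101123 = (2*(-327)/(15 + 4*(-18*(-6))) + 332320) + 101123 = (2*(-327)/(15 + 4*108) + 332320) + 101123 = (2*(-327)/(15 + 432) + 332320) + 101123 = (2*(-327)/447 + 332320) + 101123 = (2*(1/447)*(-327) + 332320) + 101123 = (-218/149 + 332320) + 101123 = 49515462/149 + 101123 = 64582789/149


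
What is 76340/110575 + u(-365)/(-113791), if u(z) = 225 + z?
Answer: 1740457088/2516487965 ≈ 0.69162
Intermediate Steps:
76340/110575 + u(-365)/(-113791) = 76340/110575 + (225 - 365)/(-113791) = 76340*(1/110575) - 140*(-1/113791) = 15268/22115 + 140/113791 = 1740457088/2516487965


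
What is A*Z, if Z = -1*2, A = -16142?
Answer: 32284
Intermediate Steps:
Z = -2
A*Z = -16142*(-2) = 32284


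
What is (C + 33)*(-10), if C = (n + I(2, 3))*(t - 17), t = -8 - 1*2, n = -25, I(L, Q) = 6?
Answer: -5460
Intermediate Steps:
t = -10 (t = -8 - 2 = -10)
C = 513 (C = (-25 + 6)*(-10 - 17) = -19*(-27) = 513)
(C + 33)*(-10) = (513 + 33)*(-10) = 546*(-10) = -5460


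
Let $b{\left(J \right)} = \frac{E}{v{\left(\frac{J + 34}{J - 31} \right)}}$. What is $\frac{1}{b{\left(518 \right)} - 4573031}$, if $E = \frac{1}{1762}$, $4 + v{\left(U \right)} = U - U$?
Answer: $- \frac{7048}{32230722489} \approx -2.1867 \cdot 10^{-7}$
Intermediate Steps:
$v{\left(U \right)} = -4$ ($v{\left(U \right)} = -4 + \left(U - U\right) = -4 + 0 = -4$)
$E = \frac{1}{1762} \approx 0.00056754$
$b{\left(J \right)} = - \frac{1}{7048}$ ($b{\left(J \right)} = \frac{1}{1762 \left(-4\right)} = \frac{1}{1762} \left(- \frac{1}{4}\right) = - \frac{1}{7048}$)
$\frac{1}{b{\left(518 \right)} - 4573031} = \frac{1}{- \frac{1}{7048} - 4573031} = \frac{1}{- \frac{32230722489}{7048}} = - \frac{7048}{32230722489}$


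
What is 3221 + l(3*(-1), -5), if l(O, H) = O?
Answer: 3218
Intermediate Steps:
3221 + l(3*(-1), -5) = 3221 + 3*(-1) = 3221 - 3 = 3218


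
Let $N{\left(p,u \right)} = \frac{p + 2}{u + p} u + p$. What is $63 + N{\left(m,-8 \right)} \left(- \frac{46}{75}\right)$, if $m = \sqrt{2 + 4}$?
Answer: $\frac{132977}{2175} - \frac{1058 \sqrt{6}}{725} \approx 57.564$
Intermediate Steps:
$m = \sqrt{6} \approx 2.4495$
$N{\left(p,u \right)} = p + \frac{u \left(2 + p\right)}{p + u}$ ($N{\left(p,u \right)} = \frac{2 + p}{p + u} u + p = \frac{u \left(2 + p\right)}{p + u} + p = p + \frac{u \left(2 + p\right)}{p + u}$)
$63 + N{\left(m,-8 \right)} \left(- \frac{46}{75}\right) = 63 + \frac{\left(\sqrt{6}\right)^{2} + 2 \left(-8\right) + 2 \sqrt{6} \left(-8\right)}{\sqrt{6} - 8} \left(- \frac{46}{75}\right) = 63 + \frac{6 - 16 - 16 \sqrt{6}}{-8 + \sqrt{6}} \left(\left(-46\right) \frac{1}{75}\right) = 63 + \frac{-10 - 16 \sqrt{6}}{-8 + \sqrt{6}} \left(- \frac{46}{75}\right) = 63 - \frac{46 \left(-10 - 16 \sqrt{6}\right)}{75 \left(-8 + \sqrt{6}\right)}$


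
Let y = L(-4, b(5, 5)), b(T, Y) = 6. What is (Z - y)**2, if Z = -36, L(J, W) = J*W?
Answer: 144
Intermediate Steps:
y = -24 (y = -4*6 = -24)
(Z - y)**2 = (-36 - 1*(-24))**2 = (-36 + 24)**2 = (-12)**2 = 144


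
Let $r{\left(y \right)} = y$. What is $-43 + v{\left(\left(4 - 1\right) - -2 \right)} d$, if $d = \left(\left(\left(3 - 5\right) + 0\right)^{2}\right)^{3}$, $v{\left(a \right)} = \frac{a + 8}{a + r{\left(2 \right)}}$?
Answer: $\frac{531}{7} \approx 75.857$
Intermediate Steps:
$v{\left(a \right)} = \frac{8 + a}{2 + a}$ ($v{\left(a \right)} = \frac{a + 8}{a + 2} = \frac{8 + a}{2 + a}$)
$d = 64$ ($d = \left(\left(-2 + 0\right)^{2}\right)^{3} = \left(\left(-2\right)^{2}\right)^{3} = 4^{3} = 64$)
$-43 + v{\left(\left(4 - 1\right) - -2 \right)} d = -43 + \frac{8 + \left(\left(4 - 1\right) - -2\right)}{2 + \left(\left(4 - 1\right) - -2\right)} 64 = -43 + \frac{8 + \left(\left(4 - 1\right) + 2\right)}{2 + \left(\left(4 - 1\right) + 2\right)} 64 = -43 + \frac{8 + \left(3 + 2\right)}{2 + \left(3 + 2\right)} 64 = -43 + \frac{8 + 5}{2 + 5} \cdot 64 = -43 + \frac{1}{7} \cdot 13 \cdot 64 = -43 + \frac{13}{7} \cdot 64 = -43 + \frac{832}{7} = \frac{531}{7}$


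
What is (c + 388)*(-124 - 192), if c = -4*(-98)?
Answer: -246480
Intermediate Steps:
c = 392
(c + 388)*(-124 - 192) = (392 + 388)*(-124 - 192) = 780*(-316) = -246480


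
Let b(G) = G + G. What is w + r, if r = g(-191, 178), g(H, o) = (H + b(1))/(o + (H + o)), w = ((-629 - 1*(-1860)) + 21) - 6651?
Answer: -297008/55 ≈ -5400.1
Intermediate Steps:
b(G) = 2*G
w = -5399 (w = ((-629 + 1860) + 21) - 6651 = (1231 + 21) - 6651 = 1252 - 6651 = -5399)
g(H, o) = (2 + H)/(H + 2*o) (g(H, o) = (H + 2*1)/(o + (H + o)) = (H + 2)/(H + 2*o) = (2 + H)/(H + 2*o))
r = -63/55 (r = (2 - 191)/(-191 + 2*178) = -189/(-191 + 356) = -189/165 = (1/165)*(-189) = -63/55 ≈ -1.1455)
w + r = -5399 - 63/55 = -297008/55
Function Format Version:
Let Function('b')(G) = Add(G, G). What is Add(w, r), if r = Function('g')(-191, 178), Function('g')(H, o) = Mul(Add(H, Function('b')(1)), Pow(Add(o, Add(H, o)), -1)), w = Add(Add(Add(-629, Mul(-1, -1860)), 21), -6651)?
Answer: Rational(-297008, 55) ≈ -5400.1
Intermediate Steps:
Function('b')(G) = Mul(2, G)
w = -5399 (w = Add(Add(Add(-629, 1860), 21), -6651) = Add(Add(1231, 21), -6651) = Add(1252, -6651) = -5399)
Function('g')(H, o) = Mul(Pow(Add(H, Mul(2, o)), -1), Add(2, H)) (Function('g')(H, o) = Mul(Add(H, Mul(2, 1)), Pow(Add(o, Add(H, o)), -1)) = Mul(Add(H, 2), Pow(Add(H, Mul(2, o)), -1)) = Mul(Add(2, H), Pow(Add(H, Mul(2, o)), -1)) = Mul(Pow(Add(H, Mul(2, o)), -1), Add(2, H)))
r = Rational(-63, 55) (r = Mul(Pow(Add(-191, Mul(2, 178)), -1), Add(2, -191)) = Mul(Pow(Add(-191, 356), -1), -189) = Mul(Pow(165, -1), -189) = Mul(Rational(1, 165), -189) = Rational(-63, 55) ≈ -1.1455)
Add(w, r) = Add(-5399, Rational(-63, 55)) = Rational(-297008, 55)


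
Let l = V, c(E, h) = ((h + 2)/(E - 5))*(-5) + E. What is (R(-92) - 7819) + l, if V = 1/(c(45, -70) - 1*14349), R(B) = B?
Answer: -226183403/28591 ≈ -7911.0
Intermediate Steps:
c(E, h) = E - 5*(2 + h)/(-5 + E) (c(E, h) = ((2 + h)/(-5 + E))*(-5) + E = -5*(2 + h)/(-5 + E) + E = E - 5*(2 + h)/(-5 + E))
V = -2/28591 (V = 1/((-10 + 45² - 5*45 - 5*(-70))/(-5 + 45) - 1*14349) = 1/((-10 + 2025 - 225 + 350)/40 - 14349) = 1/((1/40)*2140 - 14349) = 1/(107/2 - 14349) = 1/(-28591/2) = -2/28591 ≈ -6.9952e-5)
l = -2/28591 ≈ -6.9952e-5
(R(-92) - 7819) + l = (-92 - 7819) - 2/28591 = -7911 - 2/28591 = -226183403/28591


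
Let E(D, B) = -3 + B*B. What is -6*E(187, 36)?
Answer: -7758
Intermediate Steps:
E(D, B) = -3 + B²
-6*E(187, 36) = -6*(-3 + 36²) = -6*(-3 + 1296) = -6*1293 = -7758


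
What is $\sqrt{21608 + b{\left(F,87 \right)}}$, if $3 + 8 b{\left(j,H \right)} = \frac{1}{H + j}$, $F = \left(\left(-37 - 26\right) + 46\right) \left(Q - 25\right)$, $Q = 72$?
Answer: $\frac{\sqrt{10953855759}}{712} \approx 147.0$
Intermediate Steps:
$F = -799$ ($F = \left(\left(-37 - 26\right) + 46\right) \left(72 - 25\right) = \left(\left(-37 - 26\right) + 46\right) 47 = \left(-63 + 46\right) 47 = \left(-17\right) 47 = -799$)
$b{\left(j,H \right)} = - \frac{3}{8} + \frac{1}{8 \left(H + j\right)}$
$\sqrt{21608 + b{\left(F,87 \right)}} = \sqrt{21608 + \frac{1 - 261 - -2397}{8 \left(87 - 799\right)}} = \sqrt{21608 + \frac{1 - 261 + 2397}{8 \left(-712\right)}} = \sqrt{21608 + \frac{1}{8} \left(- \frac{1}{712}\right) 2137} = \sqrt{21608 - \frac{2137}{5696}} = \sqrt{\frac{123077031}{5696}} = \frac{\sqrt{10953855759}}{712}$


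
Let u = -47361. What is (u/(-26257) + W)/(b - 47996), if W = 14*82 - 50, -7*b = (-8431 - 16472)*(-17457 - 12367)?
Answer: -28877547/2787154458044 ≈ -1.0361e-5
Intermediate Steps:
b = -742707072/7 (b = -(-8431 - 16472)*(-17457 - 12367)/7 = -(-24903)*(-29824)/7 = -⅐*742707072 = -742707072/7 ≈ -1.0610e+8)
W = 1098 (W = 1148 - 50 = 1098)
(u/(-26257) + W)/(b - 47996) = (-47361/(-26257) + 1098)/(-742707072/7 - 47996) = (-47361*(-1/26257) + 1098)/(-743043044/7) = (47361/26257 + 1098)*(-7/743043044) = (28877547/26257)*(-7/743043044) = -28877547/2787154458044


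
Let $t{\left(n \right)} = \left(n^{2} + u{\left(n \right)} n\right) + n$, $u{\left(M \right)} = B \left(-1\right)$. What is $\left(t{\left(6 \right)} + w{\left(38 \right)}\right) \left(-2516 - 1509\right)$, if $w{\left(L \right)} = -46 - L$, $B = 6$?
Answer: $313950$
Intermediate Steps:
$u{\left(M \right)} = -6$ ($u{\left(M \right)} = 6 \left(-1\right) = -6$)
$t{\left(n \right)} = n^{2} - 5 n$ ($t{\left(n \right)} = \left(n^{2} - 6 n\right) + n = n^{2} - 5 n$)
$\left(t{\left(6 \right)} + w{\left(38 \right)}\right) \left(-2516 - 1509\right) = \left(6 \left(-5 + 6\right) - 84\right) \left(-2516 - 1509\right) = \left(6 \cdot 1 - 84\right) \left(-4025\right) = \left(6 - 84\right) \left(-4025\right) = \left(-78\right) \left(-4025\right) = 313950$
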